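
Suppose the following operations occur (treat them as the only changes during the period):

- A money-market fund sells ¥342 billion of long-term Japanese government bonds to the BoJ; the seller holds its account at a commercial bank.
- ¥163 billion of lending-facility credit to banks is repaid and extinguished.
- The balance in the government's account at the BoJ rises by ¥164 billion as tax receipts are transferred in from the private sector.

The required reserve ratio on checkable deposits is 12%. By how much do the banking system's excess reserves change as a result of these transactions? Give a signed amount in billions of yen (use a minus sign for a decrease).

Asset purchase (from non-banks) ¥342 billion: reserves +¥342B, deposits +¥342B.
Discount-window repayment ¥163 billion: reserves −¥163B, deposits 0.
Government account inflow ¥164 billion: reserves −¥164B, deposits −¥164B.
Totals: Δreserves = +¥15B, Δdeposits = +¥178B.
Δrequired reserves = 12% × +¥178B = +¥21.36B.
Δexcess reserves = Δreserves − Δrequired = +¥15B − (+¥21.36B) = -¥6.36 billion.

-¥6.36 billion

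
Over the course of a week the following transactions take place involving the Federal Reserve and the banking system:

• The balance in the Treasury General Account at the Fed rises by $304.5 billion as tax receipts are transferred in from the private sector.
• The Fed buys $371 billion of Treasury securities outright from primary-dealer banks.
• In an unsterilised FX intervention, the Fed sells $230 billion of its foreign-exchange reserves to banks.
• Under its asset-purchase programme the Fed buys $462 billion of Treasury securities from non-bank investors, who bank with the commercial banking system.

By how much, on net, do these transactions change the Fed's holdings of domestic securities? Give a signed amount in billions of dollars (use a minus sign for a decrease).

+$833 billion

Fed balance sheet:
  Assets:      Securities +$833B, Foreign assets −$230B
  Liabilities: Bank reserves +$298.5B, Government deposits +$304.5B
So the change in the Fed's holdings of domestic securities is +$833 billion.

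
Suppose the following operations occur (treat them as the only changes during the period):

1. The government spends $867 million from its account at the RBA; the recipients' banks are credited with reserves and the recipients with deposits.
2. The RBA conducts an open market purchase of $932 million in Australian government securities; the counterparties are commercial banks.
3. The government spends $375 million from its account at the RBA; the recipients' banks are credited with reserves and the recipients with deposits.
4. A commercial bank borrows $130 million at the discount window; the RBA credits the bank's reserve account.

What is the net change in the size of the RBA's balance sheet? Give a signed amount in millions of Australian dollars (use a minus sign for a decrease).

Government spending $867 million: only the composition of liabilities changes → 0.
OMO purchase (from banks) $932 million: an RBA asset is acquired → +$932M.
Government spending $375 million: only the composition of liabilities changes → 0.
Discount-window loan $130 million: an RBA asset is acquired → +$130M.
Net: 0 + 932 + 0 + 130 = +$1062 million.

+$1062 million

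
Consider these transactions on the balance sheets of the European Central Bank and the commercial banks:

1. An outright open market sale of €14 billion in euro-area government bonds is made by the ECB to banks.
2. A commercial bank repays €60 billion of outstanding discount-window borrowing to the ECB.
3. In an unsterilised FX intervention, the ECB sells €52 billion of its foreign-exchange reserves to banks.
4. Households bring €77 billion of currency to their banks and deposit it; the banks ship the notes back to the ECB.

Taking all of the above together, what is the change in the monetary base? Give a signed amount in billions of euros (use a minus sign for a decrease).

ECB balance sheet:
  Assets:      Securities −€14B, Loans to banks −€60B, Foreign assets −€52B
  Liabilities: Bank reserves −€49B, Currency in circulation −€77B
Monetary base = currency + reserves: −€77B + (−€49B) = -€126 billion.

-€126 billion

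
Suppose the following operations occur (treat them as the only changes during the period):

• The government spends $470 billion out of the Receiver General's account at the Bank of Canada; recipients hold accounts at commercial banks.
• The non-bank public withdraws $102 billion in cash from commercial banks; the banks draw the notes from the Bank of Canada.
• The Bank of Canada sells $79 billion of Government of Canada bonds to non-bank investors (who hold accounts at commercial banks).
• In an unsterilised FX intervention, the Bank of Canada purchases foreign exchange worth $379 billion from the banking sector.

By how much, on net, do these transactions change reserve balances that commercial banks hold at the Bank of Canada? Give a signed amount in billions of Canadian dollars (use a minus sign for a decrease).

+$668 billion

Bank of Canada balance sheet:
  Assets:      Securities −$79B, Foreign assets +$379B
  Liabilities: Bank reserves +$668B, Currency in circulation +$102B, Government deposits −$470B
So the change in reserve balances that commercial banks hold at the Bank of Canada is +$668 billion.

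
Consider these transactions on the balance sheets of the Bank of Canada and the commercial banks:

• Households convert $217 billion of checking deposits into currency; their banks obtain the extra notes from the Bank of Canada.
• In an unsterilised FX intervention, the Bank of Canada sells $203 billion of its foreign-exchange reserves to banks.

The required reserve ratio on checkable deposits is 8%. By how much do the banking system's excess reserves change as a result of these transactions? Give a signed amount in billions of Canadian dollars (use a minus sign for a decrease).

-$402.64 billion

Currency withdrawal $217 billion: reserves −$217B, deposits −$217B.
FX sale $203 billion: reserves −$203B, deposits 0.
Totals: Δreserves = −$420B, Δdeposits = −$217B.
Δrequired reserves = 8% × −$217B = −$17.36B.
Δexcess reserves = Δreserves − Δrequired = −$420B − (−$17.36B) = -$402.64 billion.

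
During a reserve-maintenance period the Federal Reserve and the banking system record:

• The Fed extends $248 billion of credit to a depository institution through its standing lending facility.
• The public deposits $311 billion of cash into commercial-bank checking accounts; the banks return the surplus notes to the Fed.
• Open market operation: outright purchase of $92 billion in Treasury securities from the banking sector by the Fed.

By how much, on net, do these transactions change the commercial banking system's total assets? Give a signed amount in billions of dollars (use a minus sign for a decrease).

Discount-window loan $248 billion: bank balance sheets expand → +$248B.
Currency deposit $311 billion: bank balance sheets expand → +$311B.
OMO purchase (from banks) $92 billion: just an asset swap on bank balance sheets → 0.
Net: 248 + 311 + 0 = +$559 billion.

+$559 billion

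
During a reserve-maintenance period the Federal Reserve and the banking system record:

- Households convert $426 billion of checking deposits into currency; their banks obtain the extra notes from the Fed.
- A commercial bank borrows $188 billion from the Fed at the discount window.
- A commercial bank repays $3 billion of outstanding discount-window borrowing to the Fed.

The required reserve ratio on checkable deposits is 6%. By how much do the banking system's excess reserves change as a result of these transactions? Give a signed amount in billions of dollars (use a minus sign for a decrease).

-$215.44 billion

Currency withdrawal $426 billion: reserves −$426B, deposits −$426B.
Discount-window loan $188 billion: reserves +$188B, deposits 0.
Discount-window repayment $3 billion: reserves −$3B, deposits 0.
Totals: Δreserves = −$241B, Δdeposits = −$426B.
Δrequired reserves = 6% × −$426B = −$25.56B.
Δexcess reserves = Δreserves − Δrequired = −$241B − (−$25.56B) = -$215.44 billion.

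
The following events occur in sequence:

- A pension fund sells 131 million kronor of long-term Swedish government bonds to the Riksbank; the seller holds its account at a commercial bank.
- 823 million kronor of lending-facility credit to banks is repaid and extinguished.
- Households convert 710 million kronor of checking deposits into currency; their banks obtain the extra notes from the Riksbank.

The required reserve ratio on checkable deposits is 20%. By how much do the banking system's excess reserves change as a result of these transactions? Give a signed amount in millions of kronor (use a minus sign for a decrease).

-1286.2 million

Asset purchase (from non-banks) 131 million kronor: reserves +131M, deposits +131M.
Discount-window repayment 823 million kronor: reserves −823M, deposits 0.
Currency withdrawal 710 million kronor: reserves −710M, deposits −710M.
Totals: Δreserves = −1402M, Δdeposits = −579M.
Δrequired reserves = 20% × −579M = −115.8M.
Δexcess reserves = Δreserves − Δrequired = −1402M − (−115.8M) = -1286.2 million.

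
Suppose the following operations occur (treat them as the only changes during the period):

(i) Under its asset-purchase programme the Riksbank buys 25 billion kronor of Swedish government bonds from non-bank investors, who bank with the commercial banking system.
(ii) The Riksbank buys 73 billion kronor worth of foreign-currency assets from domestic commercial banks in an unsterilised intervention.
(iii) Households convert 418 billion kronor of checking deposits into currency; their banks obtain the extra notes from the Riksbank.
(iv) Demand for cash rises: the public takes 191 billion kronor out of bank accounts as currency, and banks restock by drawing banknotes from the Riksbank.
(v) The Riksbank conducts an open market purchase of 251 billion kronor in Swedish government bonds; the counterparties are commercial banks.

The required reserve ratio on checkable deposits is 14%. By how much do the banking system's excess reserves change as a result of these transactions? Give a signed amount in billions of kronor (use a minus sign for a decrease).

-178.24 billion

Asset purchase (from non-banks) 25 billion kronor: reserves +25B, deposits +25B.
FX purchase 73 billion kronor: reserves +73B, deposits 0.
Currency withdrawal 418 billion kronor: reserves −418B, deposits −418B.
Currency withdrawal 191 billion kronor: reserves −191B, deposits −191B.
OMO purchase (from banks) 251 billion kronor: reserves +251B, deposits 0.
Totals: Δreserves = −260B, Δdeposits = −584B.
Δrequired reserves = 14% × −584B = −81.76B.
Δexcess reserves = Δreserves − Δrequired = −260B − (−81.76B) = -178.24 billion.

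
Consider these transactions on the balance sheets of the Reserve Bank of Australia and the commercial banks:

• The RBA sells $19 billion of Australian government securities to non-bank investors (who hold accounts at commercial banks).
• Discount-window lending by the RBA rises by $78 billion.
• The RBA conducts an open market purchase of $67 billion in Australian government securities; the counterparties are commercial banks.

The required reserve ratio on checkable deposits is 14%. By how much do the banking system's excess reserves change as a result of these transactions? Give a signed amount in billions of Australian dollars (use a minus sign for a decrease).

+$128.66 billion

Asset sale (to non-banks) $19 billion: reserves −$19B, deposits −$19B.
Discount-window loan $78 billion: reserves +$78B, deposits 0.
OMO purchase (from banks) $67 billion: reserves +$67B, deposits 0.
Totals: Δreserves = +$126B, Δdeposits = −$19B.
Δrequired reserves = 14% × −$19B = −$2.66B.
Δexcess reserves = Δreserves − Δrequired = +$126B − (−$2.66B) = +$128.66 billion.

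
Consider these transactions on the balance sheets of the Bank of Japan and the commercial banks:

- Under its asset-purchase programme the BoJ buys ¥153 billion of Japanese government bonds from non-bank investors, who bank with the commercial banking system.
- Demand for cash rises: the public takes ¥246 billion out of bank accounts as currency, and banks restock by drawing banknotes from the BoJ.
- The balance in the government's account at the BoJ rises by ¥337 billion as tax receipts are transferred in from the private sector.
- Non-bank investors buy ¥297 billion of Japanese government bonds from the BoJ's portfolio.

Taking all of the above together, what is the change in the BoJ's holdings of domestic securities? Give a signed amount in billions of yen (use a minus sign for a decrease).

BoJ balance sheet:
  Assets:      Securities −¥144B
  Liabilities: Bank reserves −¥727B, Currency in circulation +¥246B, Government deposits +¥337B
So the change in the BoJ's holdings of domestic securities is -¥144 billion.

-¥144 billion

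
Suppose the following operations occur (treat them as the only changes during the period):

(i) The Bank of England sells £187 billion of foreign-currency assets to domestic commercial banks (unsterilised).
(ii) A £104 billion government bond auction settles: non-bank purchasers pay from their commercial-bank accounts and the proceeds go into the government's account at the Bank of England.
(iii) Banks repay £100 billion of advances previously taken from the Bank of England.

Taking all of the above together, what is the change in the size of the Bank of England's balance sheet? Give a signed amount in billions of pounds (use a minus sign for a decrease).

Bank of England balance sheet:
  Assets:      Loans to banks −£100B, Foreign assets −£187B
  Liabilities: Bank reserves −£391B, Government deposits +£104B
Commercial banking system:
  Assets:      Reserves at CB −£391B, Foreign assets +£187B
  Liabilities: Checkable deposits −£104B, Borrowings from CB −£100B
Change in total Bank of England assets = -£287 billion.

-£287 billion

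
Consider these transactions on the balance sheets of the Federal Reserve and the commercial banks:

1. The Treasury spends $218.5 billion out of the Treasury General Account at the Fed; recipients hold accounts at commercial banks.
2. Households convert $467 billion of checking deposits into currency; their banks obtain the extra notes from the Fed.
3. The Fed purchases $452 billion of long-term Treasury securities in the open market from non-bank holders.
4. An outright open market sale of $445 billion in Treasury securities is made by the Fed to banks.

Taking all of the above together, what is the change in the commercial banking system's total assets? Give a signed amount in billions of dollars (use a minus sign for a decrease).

+$203.5 billion

Government spending $218.5 billion: bank balance sheets expand → +$218.5B.
Currency withdrawal $467 billion: bank balance sheets shrink → −$467B.
Asset purchase (from non-banks) $452 billion: bank balance sheets expand → +$452B.
OMO sale (to banks) $445 billion: just an asset swap on bank balance sheets → 0.
Net: 218.5 − 467 + 452 + 0 = +$203.5 billion.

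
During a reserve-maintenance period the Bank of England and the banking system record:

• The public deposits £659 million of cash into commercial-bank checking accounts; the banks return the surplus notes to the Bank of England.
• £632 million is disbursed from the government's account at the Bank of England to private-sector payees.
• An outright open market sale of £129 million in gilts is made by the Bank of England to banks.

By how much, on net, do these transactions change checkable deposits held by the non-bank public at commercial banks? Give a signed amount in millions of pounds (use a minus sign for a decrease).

Bank of England balance sheet:
  Assets:      Securities −£129M
  Liabilities: Bank reserves +£1162M, Currency in circulation −£659M, Government deposits −£632M
Commercial banking system:
  Assets:      Reserves at CB +£1162M, Securities +£129M
  Liabilities: Checkable deposits +£1291M
So the change in checkable deposits held by the non-bank public at commercial banks is +£1291 million.

+£1291 million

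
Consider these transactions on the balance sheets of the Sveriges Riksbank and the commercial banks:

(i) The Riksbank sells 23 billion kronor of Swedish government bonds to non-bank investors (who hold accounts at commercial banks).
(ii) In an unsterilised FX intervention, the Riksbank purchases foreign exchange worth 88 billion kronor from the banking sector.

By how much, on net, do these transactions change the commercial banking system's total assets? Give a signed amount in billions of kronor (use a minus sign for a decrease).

Asset sale (to non-banks) 23 billion kronor: bank balance sheets shrink → −23B.
FX purchase 88 billion kronor: just an asset swap on bank balance sheets → 0.
Net: −23 + 0 = -23 billion.

-23 billion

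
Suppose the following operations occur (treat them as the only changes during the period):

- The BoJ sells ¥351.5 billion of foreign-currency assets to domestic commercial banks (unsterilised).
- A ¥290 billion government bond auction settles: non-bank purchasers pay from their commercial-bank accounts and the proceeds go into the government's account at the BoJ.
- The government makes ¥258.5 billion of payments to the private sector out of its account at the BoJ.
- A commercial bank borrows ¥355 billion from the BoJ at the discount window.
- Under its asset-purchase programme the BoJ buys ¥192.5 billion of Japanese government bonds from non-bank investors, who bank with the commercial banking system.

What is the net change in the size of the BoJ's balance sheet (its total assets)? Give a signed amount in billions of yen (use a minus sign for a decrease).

BoJ balance sheet:
  Assets:      Securities +¥192.5B, Loans to banks +¥355B, Foreign assets −¥351.5B
  Liabilities: Bank reserves +¥164.5B, Government deposits +¥31.5B
Commercial banking system:
  Assets:      Reserves at CB +¥164.5B, Foreign assets +¥351.5B
  Liabilities: Checkable deposits +¥161B, Borrowings from CB +¥355B
Change in total BoJ assets = +¥196 billion.

+¥196 billion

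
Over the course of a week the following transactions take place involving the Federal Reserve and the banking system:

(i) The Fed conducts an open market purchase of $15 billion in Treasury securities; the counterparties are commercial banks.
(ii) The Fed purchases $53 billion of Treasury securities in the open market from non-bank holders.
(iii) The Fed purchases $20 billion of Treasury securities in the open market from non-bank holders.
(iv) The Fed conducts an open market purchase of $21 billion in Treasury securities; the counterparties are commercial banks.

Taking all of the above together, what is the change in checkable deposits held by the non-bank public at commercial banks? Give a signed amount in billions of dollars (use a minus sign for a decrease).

+$73 billion

Fed balance sheet:
  Assets:      Securities +$109B
  Liabilities: Bank reserves +$109B
Commercial banking system:
  Assets:      Reserves at CB +$109B, Securities −$36B
  Liabilities: Checkable deposits +$73B
So the change in checkable deposits held by the non-bank public at commercial banks is +$73 billion.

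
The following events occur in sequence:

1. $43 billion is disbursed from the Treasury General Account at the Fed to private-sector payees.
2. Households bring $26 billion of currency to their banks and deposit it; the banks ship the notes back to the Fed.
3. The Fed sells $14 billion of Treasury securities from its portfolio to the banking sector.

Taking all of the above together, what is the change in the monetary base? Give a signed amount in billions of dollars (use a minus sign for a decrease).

Fed balance sheet:
  Assets:      Securities −$14B
  Liabilities: Bank reserves +$55B, Currency in circulation −$26B, Government deposits −$43B
Commercial banking system:
  Assets:      Reserves at CB +$55B, Securities +$14B
  Liabilities: Checkable deposits +$69B
Monetary base = currency + reserves: −$26B + (+$55B) = +$29 billion.

+$29 billion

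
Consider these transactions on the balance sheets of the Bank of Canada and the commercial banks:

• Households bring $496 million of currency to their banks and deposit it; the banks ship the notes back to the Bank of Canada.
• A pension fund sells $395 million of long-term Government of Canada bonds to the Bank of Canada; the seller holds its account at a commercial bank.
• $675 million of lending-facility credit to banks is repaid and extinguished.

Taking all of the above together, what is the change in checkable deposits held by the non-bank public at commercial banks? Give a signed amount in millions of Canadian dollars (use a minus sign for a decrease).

+$891 million

Bank of Canada balance sheet:
  Assets:      Securities +$395M, Loans to banks −$675M
  Liabilities: Bank reserves +$216M, Currency in circulation −$496M
Commercial banking system:
  Assets:      Reserves at CB +$216M
  Liabilities: Checkable deposits +$891M, Borrowings from CB −$675M
So the change in checkable deposits held by the non-bank public at commercial banks is +$891 million.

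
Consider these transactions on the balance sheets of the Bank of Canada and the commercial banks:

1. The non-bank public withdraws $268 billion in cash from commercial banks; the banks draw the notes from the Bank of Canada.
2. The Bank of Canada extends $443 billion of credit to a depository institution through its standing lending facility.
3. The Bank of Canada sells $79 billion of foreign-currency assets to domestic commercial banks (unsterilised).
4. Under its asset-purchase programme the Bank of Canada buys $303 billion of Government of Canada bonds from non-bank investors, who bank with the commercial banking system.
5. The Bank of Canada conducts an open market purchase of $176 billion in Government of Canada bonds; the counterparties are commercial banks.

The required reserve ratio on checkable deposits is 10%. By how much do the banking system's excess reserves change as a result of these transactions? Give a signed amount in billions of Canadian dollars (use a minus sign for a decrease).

+$571.5 billion

Currency withdrawal $268 billion: reserves −$268B, deposits −$268B.
Discount-window loan $443 billion: reserves +$443B, deposits 0.
FX sale $79 billion: reserves −$79B, deposits 0.
Asset purchase (from non-banks) $303 billion: reserves +$303B, deposits +$303B.
OMO purchase (from banks) $176 billion: reserves +$176B, deposits 0.
Totals: Δreserves = +$575B, Δdeposits = +$35B.
Δrequired reserves = 10% × +$35B = +$3.5B.
Δexcess reserves = Δreserves − Δrequired = +$575B − (+$3.5B) = +$571.5 billion.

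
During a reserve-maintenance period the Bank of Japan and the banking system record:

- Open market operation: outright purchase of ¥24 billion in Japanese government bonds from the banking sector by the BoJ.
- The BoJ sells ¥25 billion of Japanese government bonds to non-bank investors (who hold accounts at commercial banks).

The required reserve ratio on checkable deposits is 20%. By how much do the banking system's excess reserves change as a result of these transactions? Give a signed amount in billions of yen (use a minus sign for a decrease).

+¥4 billion

OMO purchase (from banks) ¥24 billion: reserves +¥24B, deposits 0.
Asset sale (to non-banks) ¥25 billion: reserves −¥25B, deposits −¥25B.
Totals: Δreserves = −¥1B, Δdeposits = −¥25B.
Δrequired reserves = 20% × −¥25B = −¥5B.
Δexcess reserves = Δreserves − Δrequired = −¥1B − (−¥5B) = +¥4 billion.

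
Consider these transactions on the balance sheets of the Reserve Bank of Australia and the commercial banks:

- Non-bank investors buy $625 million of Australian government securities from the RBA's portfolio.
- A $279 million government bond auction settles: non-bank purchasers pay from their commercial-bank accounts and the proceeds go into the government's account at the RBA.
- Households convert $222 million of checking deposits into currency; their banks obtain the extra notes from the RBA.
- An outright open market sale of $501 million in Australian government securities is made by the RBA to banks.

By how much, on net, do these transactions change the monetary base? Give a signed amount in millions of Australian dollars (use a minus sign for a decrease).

Asset sale (to non-banks) $625 million: RBA balance sheet contracts → −$625M.
Government account inflow $279 million: reserves shift to a non-base liability → −$279M.
Currency withdrawal $222 million: just a shift between currency and reserves — both are base money → 0.
OMO sale (to banks) $501 million: RBA balance sheet contracts → −$501M.
Net: −625 − 279 + 0 − 501 = -$1405 million.

-$1405 million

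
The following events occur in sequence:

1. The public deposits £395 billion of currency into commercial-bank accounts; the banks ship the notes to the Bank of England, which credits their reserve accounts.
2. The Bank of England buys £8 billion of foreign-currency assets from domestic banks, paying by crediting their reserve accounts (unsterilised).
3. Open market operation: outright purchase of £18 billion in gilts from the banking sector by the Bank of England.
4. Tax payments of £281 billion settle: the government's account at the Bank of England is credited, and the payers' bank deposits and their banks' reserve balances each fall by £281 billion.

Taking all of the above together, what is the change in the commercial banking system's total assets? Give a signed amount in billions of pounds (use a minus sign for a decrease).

+£114 billion

Currency deposit £395 billion: bank balance sheets expand → +£395B.
FX purchase £8 billion: just an asset swap on bank balance sheets → 0.
OMO purchase (from banks) £18 billion: just an asset swap on bank balance sheets → 0.
Government account inflow £281 billion: bank balance sheets shrink → −£281B.
Net: 395 + 0 + 0 − 281 = +£114 billion.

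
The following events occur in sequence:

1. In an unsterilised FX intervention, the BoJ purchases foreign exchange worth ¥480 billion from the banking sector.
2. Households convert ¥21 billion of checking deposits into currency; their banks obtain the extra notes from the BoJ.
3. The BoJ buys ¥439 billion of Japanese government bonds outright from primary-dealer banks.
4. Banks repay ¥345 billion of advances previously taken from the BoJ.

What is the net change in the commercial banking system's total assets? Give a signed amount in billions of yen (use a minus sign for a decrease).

-¥366 billion

BoJ balance sheet:
  Assets:      Securities +¥439B, Loans to banks −¥345B, Foreign assets +¥480B
  Liabilities: Bank reserves +¥553B, Currency in circulation +¥21B
Commercial banking system:
  Assets:      Reserves at CB +¥553B, Securities −¥439B, Foreign assets −¥480B
  Liabilities: Checkable deposits −¥21B, Borrowings from CB −¥345B
Change in total bank assets = -¥366 billion.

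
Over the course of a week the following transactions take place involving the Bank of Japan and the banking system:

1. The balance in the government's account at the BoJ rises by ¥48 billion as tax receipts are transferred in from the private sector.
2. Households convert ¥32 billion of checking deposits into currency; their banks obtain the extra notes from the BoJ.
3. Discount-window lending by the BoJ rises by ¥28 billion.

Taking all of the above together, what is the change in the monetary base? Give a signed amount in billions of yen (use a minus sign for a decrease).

Government account inflow ¥48 billion: reserves shift to a non-base liability → −¥48B.
Currency withdrawal ¥32 billion: just a shift between currency and reserves — both are base money → 0.
Discount-window loan ¥28 billion: BoJ balance sheet expands → +¥28B.
Net: −48 + 0 + 28 = -¥20 billion.

-¥20 billion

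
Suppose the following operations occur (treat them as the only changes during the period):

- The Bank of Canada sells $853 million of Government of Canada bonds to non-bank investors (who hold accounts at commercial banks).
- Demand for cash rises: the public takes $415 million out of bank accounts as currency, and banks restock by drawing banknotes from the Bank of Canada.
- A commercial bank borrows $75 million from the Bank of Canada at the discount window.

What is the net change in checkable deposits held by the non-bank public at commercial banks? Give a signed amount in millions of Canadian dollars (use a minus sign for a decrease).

Asset sale (to non-banks) $853 million: non-bank counterparties' bank balances fall → −$853M.
Currency withdrawal $415 million: non-bank counterparties' bank balances fall → −$415M.
Discount-window loan $75 million: the counterparty is a bank, so public deposits are unchanged → 0.
Net: −853 − 415 + 0 = -$1268 million.

-$1268 million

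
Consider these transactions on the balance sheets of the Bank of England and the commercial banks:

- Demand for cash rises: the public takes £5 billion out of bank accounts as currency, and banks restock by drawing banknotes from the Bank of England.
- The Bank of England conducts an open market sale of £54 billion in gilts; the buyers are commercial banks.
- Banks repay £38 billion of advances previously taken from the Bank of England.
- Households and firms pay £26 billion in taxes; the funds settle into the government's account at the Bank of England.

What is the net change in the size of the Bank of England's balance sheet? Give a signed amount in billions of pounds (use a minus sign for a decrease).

-£92 billion

Currency withdrawal £5 billion: only the composition of liabilities changes → 0.
OMO sale (to banks) £54 billion: a Bank of England asset is shed → −£54B.
Discount-window repayment £38 billion: a Bank of England asset is shed → −£38B.
Government account inflow £26 billion: only the composition of liabilities changes → 0.
Net: 0 − 54 − 38 + 0 = -£92 billion.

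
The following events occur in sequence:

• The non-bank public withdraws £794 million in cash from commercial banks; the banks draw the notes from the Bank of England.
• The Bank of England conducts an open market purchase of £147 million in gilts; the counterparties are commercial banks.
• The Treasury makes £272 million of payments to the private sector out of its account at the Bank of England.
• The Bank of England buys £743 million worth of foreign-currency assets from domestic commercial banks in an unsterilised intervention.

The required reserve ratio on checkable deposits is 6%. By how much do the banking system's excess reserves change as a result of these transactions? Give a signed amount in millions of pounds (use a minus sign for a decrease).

Currency withdrawal £794 million: reserves −£794M, deposits −£794M.
OMO purchase (from banks) £147 million: reserves +£147M, deposits 0.
Government spending £272 million: reserves +£272M, deposits +£272M.
FX purchase £743 million: reserves +£743M, deposits 0.
Totals: Δreserves = +£368M, Δdeposits = −£522M.
Δrequired reserves = 6% × −£522M = −£31.32M.
Δexcess reserves = Δreserves − Δrequired = +£368M − (−£31.32M) = +£399.32 million.

+£399.32 million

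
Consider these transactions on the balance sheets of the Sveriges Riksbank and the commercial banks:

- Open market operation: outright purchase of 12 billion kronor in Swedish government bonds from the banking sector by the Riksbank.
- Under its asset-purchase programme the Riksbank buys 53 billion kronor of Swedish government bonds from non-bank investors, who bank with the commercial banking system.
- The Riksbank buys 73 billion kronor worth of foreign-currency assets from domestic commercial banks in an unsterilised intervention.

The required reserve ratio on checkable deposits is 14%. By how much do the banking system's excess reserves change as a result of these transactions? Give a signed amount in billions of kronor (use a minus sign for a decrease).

OMO purchase (from banks) 12 billion kronor: reserves +12B, deposits 0.
Asset purchase (from non-banks) 53 billion kronor: reserves +53B, deposits +53B.
FX purchase 73 billion kronor: reserves +73B, deposits 0.
Totals: Δreserves = +138B, Δdeposits = +53B.
Δrequired reserves = 14% × +53B = +7.42B.
Δexcess reserves = Δreserves − Δrequired = +138B − (+7.42B) = +130.58 billion.

+130.58 billion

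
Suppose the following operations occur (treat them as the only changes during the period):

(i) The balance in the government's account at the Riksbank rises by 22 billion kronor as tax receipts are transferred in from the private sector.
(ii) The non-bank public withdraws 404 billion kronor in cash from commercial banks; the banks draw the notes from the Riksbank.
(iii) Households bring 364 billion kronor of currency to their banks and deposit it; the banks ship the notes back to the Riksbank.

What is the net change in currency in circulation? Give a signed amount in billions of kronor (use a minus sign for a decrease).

+40 billion

Riksbank balance sheet:
  Assets:      no change
  Liabilities: Bank reserves −62B, Currency in circulation +40B, Government deposits +22B
So the change in currency in circulation is +40 billion.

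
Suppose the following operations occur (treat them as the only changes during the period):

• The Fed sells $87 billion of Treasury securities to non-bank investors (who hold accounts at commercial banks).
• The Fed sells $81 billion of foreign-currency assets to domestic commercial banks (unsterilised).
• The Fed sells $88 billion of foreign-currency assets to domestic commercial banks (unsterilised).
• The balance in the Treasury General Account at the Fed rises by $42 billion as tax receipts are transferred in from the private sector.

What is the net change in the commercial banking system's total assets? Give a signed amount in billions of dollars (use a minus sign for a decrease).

Fed balance sheet:
  Assets:      Securities −$87B, Foreign assets −$169B
  Liabilities: Bank reserves −$298B, Government deposits +$42B
Commercial banking system:
  Assets:      Reserves at CB −$298B, Foreign assets +$169B
  Liabilities: Checkable deposits −$129B
Change in total bank assets = -$129 billion.

-$129 billion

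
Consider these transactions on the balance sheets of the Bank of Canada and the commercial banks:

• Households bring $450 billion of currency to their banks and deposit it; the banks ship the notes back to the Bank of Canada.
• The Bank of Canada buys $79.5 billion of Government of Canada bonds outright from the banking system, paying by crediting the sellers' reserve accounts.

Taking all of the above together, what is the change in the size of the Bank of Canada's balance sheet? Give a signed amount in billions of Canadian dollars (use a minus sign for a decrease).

+$79.5 billion

Bank of Canada balance sheet:
  Assets:      Securities +$79.5B
  Liabilities: Bank reserves +$529.5B, Currency in circulation −$450B
Change in total Bank of Canada assets = +$79.5 billion.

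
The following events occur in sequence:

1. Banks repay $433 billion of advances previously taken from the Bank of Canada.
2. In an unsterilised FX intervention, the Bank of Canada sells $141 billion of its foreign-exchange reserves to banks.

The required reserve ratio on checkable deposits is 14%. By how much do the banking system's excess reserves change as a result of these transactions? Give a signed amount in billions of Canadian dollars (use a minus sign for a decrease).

-$574 billion

Discount-window repayment $433 billion: reserves −$433B, deposits 0.
FX sale $141 billion: reserves −$141B, deposits 0.
Totals: Δreserves = −$574B, Δdeposits = 0.
Δrequired reserves = 14% × 0 = 0.
Δexcess reserves = Δreserves − Δrequired = −$574B − (0) = -$574 billion.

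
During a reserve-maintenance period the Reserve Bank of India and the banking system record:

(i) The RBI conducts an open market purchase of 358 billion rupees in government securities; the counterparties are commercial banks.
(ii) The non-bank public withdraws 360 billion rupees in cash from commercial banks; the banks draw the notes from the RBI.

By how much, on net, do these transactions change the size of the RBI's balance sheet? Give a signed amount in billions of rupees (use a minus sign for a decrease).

OMO purchase (from banks) 358 billion rupees: an RBI asset is acquired → +358B.
Currency withdrawal 360 billion rupees: only the composition of liabilities changes → 0.
Net: 358 + 0 = +358 billion.

+358 billion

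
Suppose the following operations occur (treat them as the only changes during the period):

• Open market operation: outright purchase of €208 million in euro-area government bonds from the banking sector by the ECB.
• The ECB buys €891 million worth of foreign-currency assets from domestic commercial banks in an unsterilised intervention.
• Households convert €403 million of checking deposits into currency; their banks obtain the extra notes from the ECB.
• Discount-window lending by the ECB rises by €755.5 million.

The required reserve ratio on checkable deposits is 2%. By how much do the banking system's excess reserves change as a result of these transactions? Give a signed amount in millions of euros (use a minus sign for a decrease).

+€1459.56 million

OMO purchase (from banks) €208 million: reserves +€208M, deposits 0.
FX purchase €891 million: reserves +€891M, deposits 0.
Currency withdrawal €403 million: reserves −€403M, deposits −€403M.
Discount-window loan €755.5 million: reserves +€755.5M, deposits 0.
Totals: Δreserves = +€1451.5M, Δdeposits = −€403M.
Δrequired reserves = 2% × −€403M = −€8.06M.
Δexcess reserves = Δreserves − Δrequired = +€1451.5M − (−€8.06M) = +€1459.56 million.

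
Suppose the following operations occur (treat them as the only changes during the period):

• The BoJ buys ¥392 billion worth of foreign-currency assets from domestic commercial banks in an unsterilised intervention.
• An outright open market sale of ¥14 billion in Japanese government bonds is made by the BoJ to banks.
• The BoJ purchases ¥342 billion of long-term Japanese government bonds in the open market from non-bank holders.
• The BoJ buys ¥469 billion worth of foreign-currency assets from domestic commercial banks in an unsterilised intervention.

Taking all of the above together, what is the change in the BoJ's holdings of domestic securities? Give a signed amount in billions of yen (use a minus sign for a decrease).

+¥328 billion

BoJ balance sheet:
  Assets:      Securities +¥328B, Foreign assets +¥861B
  Liabilities: Bank reserves +¥1189B
Commercial banking system:
  Assets:      Reserves at CB +¥1189B, Securities +¥14B, Foreign assets −¥861B
  Liabilities: Checkable deposits +¥342B
So the change in the BoJ's holdings of domestic securities is +¥328 billion.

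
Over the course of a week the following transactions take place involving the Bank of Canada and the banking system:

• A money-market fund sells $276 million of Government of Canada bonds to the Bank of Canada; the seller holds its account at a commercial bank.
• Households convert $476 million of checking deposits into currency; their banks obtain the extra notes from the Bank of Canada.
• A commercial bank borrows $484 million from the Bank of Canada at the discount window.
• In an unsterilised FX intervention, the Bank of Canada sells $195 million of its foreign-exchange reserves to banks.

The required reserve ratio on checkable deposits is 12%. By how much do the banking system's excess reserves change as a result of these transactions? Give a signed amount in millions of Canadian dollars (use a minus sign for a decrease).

+$113 million

Asset purchase (from non-banks) $276 million: reserves +$276M, deposits +$276M.
Currency withdrawal $476 million: reserves −$476M, deposits −$476M.
Discount-window loan $484 million: reserves +$484M, deposits 0.
FX sale $195 million: reserves −$195M, deposits 0.
Totals: Δreserves = +$89M, Δdeposits = −$200M.
Δrequired reserves = 12% × −$200M = −$24M.
Δexcess reserves = Δreserves − Δrequired = +$89M − (−$24M) = +$113 million.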